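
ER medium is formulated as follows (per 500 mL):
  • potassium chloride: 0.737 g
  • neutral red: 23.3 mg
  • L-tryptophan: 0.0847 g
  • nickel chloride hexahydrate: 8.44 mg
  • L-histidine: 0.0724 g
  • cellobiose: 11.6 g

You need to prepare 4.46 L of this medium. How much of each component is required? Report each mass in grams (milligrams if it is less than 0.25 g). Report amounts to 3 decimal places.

Ratio of target to recipe volume: 4460 / 500 = 8.92.
potassium chloride: 0.737 g × (4460 mL / 500 mL) = 6.574 g
neutral red: 23.3 mg × (4460 mL / 500 mL) = 207.836 mg
L-tryptophan: 0.0847 g × (4460 mL / 500 mL) = 0.756 g
nickel chloride hexahydrate: 8.44 mg × (4460 mL / 500 mL) = 75.285 mg
L-histidine: 0.0724 g × (4460 mL / 500 mL) = 0.646 g
cellobiose: 11.6 g × (4460 mL / 500 mL) = 103.472 g

potassium chloride 6.574 g; neutral red 207.836 mg; L-tryptophan 0.756 g; nickel chloride hexahydrate 75.285 mg; L-histidine 0.646 g; cellobiose 103.472 g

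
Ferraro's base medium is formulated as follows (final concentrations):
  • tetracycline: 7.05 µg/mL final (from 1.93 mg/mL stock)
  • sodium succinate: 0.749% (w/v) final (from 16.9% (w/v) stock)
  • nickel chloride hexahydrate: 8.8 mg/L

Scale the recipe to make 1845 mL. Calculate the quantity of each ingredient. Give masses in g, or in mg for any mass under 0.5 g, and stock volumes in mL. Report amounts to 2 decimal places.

tetracycline 6.74 mL; sodium succinate 81.77 mL; nickel chloride hexahydrate 16.24 mg

Working volume: 1845 mL = 1.845 L.
tetracycline: dilute stock: 7.05 µg/mL × 1845 mL ÷ 1930 µg/mL = 6.74 mL
sodium succinate: C1V1 = C2V2 → 0.749% ÷ 16.9% × 1845 mL = 81.77 mL
nickel chloride hexahydrate: 8.8 mg/L × 1.845 L = 16.24 mg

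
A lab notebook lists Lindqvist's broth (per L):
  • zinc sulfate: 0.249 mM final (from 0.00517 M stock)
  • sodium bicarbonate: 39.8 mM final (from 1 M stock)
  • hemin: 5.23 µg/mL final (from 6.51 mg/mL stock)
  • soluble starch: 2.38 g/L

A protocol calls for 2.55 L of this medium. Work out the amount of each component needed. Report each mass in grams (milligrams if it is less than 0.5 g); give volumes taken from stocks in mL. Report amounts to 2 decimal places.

zinc sulfate 122.81 mL; sodium bicarbonate 101.49 mL; hemin 2.05 mL; soluble starch 6.07 g

Working volume: 2.55 L.
zinc sulfate: V = C2·V2/C1 = 0.249 mM × 2550 mL ÷ 5.17 mM = 122.81 mL
sodium bicarbonate: C1V1 = C2V2 → 39.8 mM × 2550 mL ÷ 1000 mM = 101.49 mL
hemin: V = C2·V2/C1 = 5.23 µg/mL × 2550 mL ÷ 6510 µg/mL = 2.05 mL
soluble starch: 2.38 g/L × 2.55 L = 6.07 g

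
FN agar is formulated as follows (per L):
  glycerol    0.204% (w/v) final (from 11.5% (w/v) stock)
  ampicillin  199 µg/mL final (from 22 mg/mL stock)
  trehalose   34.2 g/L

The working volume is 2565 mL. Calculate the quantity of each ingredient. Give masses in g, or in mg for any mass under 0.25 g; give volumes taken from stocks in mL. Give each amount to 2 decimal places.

Target volume = 2565 mL = 2.565 L.
glycerol: C1V1 = C2V2 → 0.204% ÷ 11.5% × 2565 mL = 45.50 mL
ampicillin: V = C2·V2/C1 = 199 µg/mL × 2565 mL ÷ 22000 µg/mL = 23.20 mL
trehalose: 34.2 g/L × 2.565 L = 87.72 g

glycerol 45.50 mL; ampicillin 23.20 mL; trehalose 87.72 g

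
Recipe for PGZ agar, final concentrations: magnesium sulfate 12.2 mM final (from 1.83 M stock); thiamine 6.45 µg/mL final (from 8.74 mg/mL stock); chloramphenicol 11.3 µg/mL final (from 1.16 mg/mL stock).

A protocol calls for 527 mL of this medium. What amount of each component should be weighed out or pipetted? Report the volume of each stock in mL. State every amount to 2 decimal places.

magnesium sulfate 3.51 mL; thiamine 0.39 mL; chloramphenicol 5.13 mL

Working volume: 527 mL = 0.527 L.
magnesium sulfate: V = C2·V2/C1 = 12.2 mM × 527 mL ÷ 1830 mM = 3.51 mL
thiamine: dilute stock: 6.45 µg/mL × 527 mL ÷ 8740 µg/mL = 0.39 mL
chloramphenicol: V = C2·V2/C1 = 11.3 µg/mL × 527 mL ÷ 1160 µg/mL = 5.13 mL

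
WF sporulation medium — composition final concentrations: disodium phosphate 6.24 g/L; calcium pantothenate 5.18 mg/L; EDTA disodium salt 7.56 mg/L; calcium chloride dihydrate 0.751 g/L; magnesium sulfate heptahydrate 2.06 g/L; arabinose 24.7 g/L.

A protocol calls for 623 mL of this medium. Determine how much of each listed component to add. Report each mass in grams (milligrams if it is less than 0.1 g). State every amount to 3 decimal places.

Working volume: 623 mL = 0.623 L.
disodium phosphate: 6.24 g/L × 0.623 L = 3.888 g
calcium pantothenate: 5.18 mg/L × 0.623 L = 3.227 mg
EDTA disodium salt: 7.56 mg/L × 0.623 L = 4.710 mg
calcium chloride dihydrate: 0.751 g/L × 0.623 L = 0.468 g
magnesium sulfate heptahydrate: 2.06 g/L × 0.623 L = 1.283 g
arabinose: 24.7 g/L × 0.623 L = 15.388 g

disodium phosphate 3.888 g; calcium pantothenate 3.227 mg; EDTA disodium salt 4.710 mg; calcium chloride dihydrate 0.468 g; magnesium sulfate heptahydrate 1.283 g; arabinose 15.388 g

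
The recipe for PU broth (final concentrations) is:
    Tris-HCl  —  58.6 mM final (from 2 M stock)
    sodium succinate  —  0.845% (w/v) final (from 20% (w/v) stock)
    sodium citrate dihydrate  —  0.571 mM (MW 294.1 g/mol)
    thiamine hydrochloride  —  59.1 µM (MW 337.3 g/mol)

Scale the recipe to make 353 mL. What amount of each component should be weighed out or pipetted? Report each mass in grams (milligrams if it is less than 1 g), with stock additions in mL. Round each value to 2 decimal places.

Working volume: 353 mL = 0.353 L.
Tris-HCl: V = C2·V2/C1 = 58.6 mM × 353 mL ÷ 2000 mM = 10.34 mL
sodium succinate: V = C2·V2/C1 = 0.845% ÷ 20% × 353 mL = 14.91 mL
sodium citrate dihydrate: 0.571 mmol/L × 294.1 mg/mmol × 0.353 L = 59.28 mg
thiamine hydrochloride: 59.1 µmol/L × 337.3 g/mol × 0.353 L ÷ 1000 = 7.04 mg

Tris-HCl 10.34 mL; sodium succinate 14.91 mL; sodium citrate dihydrate 59.28 mg; thiamine hydrochloride 7.04 mg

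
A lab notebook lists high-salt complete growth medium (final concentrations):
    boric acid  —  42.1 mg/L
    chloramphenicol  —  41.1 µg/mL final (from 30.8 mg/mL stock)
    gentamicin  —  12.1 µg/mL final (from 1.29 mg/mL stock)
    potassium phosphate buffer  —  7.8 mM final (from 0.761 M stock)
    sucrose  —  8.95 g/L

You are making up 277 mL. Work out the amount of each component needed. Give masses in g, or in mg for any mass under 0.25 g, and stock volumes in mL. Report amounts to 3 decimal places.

Target volume = 277 mL = 0.277 L.
boric acid: 42.1 mg/L × 0.277 L = 11.662 mg
chloramphenicol: V = C2·V2/C1 = 41.1 µg/mL × 277 mL ÷ 30800 µg/mL = 0.370 mL
gentamicin: dilute stock: 12.1 µg/mL × 277 mL ÷ 1290 µg/mL = 2.598 mL
potassium phosphate buffer: C1V1 = C2V2 → 7.8 mM × 277 mL ÷ 761 mM = 2.839 mL
sucrose: 8.95 g/L × 0.277 L = 2.479 g

boric acid 11.662 mg; chloramphenicol 0.370 mL; gentamicin 2.598 mL; potassium phosphate buffer 2.839 mL; sucrose 2.479 g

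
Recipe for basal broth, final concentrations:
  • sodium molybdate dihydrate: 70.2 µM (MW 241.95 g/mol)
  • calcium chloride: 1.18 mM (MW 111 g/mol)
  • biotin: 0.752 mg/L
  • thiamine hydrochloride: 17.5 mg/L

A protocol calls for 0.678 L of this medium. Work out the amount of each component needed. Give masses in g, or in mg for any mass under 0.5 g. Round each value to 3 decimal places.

sodium molybdate dihydrate 11.516 mg; calcium chloride 88.804 mg; biotin 0.510 mg; thiamine hydrochloride 11.865 mg

Working volume: 0.678 L.
sodium molybdate dihydrate: 70.2 µmol/L × 241.95 g/mol × 0.678 L ÷ 1000 = 11.516 mg
calcium chloride: 1.18 mmol/L × 111 mg/mmol × 0.678 L = 88.804 mg
biotin: 0.752 mg/L × 0.678 L = 0.510 mg
thiamine hydrochloride: 17.5 mg/L × 0.678 L = 11.865 mg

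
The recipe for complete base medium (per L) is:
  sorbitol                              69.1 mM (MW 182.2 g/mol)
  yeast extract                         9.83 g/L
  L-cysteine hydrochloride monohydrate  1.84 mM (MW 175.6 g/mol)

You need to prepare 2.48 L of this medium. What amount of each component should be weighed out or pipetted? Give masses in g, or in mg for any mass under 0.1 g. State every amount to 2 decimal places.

Working volume: 2.48 L.
sorbitol: 69.1 mmol/L × 182.2 g/mol × 2.48 L ÷ 1000 = 31.22 g
yeast extract: 9.83 g/L × 2.48 L = 24.38 g
L-cysteine hydrochloride monohydrate: 1.84 mmol/L × 175.6 g/mol × 2.48 L ÷ 1000 = 0.80 g

sorbitol 31.22 g; yeast extract 24.38 g; L-cysteine hydrochloride monohydrate 0.80 g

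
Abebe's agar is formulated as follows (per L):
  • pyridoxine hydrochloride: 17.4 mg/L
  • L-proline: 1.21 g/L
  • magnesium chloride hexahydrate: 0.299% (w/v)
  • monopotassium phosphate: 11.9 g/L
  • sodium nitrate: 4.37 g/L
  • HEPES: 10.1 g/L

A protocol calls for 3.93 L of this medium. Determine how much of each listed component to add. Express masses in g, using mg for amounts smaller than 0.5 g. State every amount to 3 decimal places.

Scale factor relative to 1 L: 3.93.
pyridoxine hydrochloride: 17.4 mg/L × 3.93 L = 68.382 mg
L-proline: 1.21 g/L × 3.93 L = 4.755 g
magnesium chloride hexahydrate: 0.299% w/v = 2.99 g/L → 2.99 × 3.93 L = 11.751 g
monopotassium phosphate: 11.9 g/L × 3.93 L = 46.767 g
sodium nitrate: 4.37 g/L × 3.93 L = 17.174 g
HEPES: 10.1 g/L × 3.93 L = 39.693 g

pyridoxine hydrochloride 68.382 mg; L-proline 4.755 g; magnesium chloride hexahydrate 11.751 g; monopotassium phosphate 46.767 g; sodium nitrate 17.174 g; HEPES 39.693 g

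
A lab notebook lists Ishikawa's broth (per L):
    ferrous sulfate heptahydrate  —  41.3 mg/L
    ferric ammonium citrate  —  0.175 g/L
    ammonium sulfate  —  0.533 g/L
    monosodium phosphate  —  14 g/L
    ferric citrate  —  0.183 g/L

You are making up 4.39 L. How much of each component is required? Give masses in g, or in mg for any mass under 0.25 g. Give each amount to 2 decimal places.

Working volume: 4.39 L.
ferrous sulfate heptahydrate: 41.3 mg/L × 4.39 L = 181.31 mg
ferric ammonium citrate: 0.175 g/L × 4.39 L = 0.77 g
ammonium sulfate: 0.533 g/L × 4.39 L = 2.34 g
monosodium phosphate: 14 g/L × 4.39 L = 61.46 g
ferric citrate: 0.183 g/L × 4.39 L = 0.80 g

ferrous sulfate heptahydrate 181.31 mg; ferric ammonium citrate 0.77 g; ammonium sulfate 2.34 g; monosodium phosphate 61.46 g; ferric citrate 0.80 g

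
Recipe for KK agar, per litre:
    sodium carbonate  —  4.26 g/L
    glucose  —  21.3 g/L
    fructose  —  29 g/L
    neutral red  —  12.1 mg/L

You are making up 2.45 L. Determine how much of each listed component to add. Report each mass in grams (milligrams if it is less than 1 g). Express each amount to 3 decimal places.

Scale factor relative to 1 L: 2.45.
sodium carbonate: 4.26 g/L × 2.45 L = 10.437 g
glucose: 21.3 g/L × 2.45 L = 52.185 g
fructose: 29 g/L × 2.45 L = 71.050 g
neutral red: 12.1 mg/L × 2.45 L = 29.645 mg

sodium carbonate 10.437 g; glucose 52.185 g; fructose 71.050 g; neutral red 29.645 mg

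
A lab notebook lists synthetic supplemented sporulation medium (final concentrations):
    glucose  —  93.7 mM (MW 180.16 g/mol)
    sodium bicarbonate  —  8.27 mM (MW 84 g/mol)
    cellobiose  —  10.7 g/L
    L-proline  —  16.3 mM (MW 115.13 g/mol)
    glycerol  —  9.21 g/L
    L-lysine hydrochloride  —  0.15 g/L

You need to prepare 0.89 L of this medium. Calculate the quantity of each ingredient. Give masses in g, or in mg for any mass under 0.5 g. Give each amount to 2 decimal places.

glucose 15.02 g; sodium bicarbonate 0.62 g; cellobiose 9.52 g; L-proline 1.67 g; glycerol 8.20 g; L-lysine hydrochloride 133.50 mg

Working volume: 0.89 L.
glucose: 93.7 mmol/L × 180.16 g/mol × 0.89 L ÷ 1000 = 15.02 g
sodium bicarbonate: 8.27 mmol/L × 84 g/mol × 0.89 L ÷ 1000 = 0.62 g
cellobiose: 10.7 g/L × 0.89 L = 9.52 g
L-proline: 16.3 mmol/L × 115.13 g/mol × 0.89 L ÷ 1000 = 1.67 g
glycerol: 9.21 g/L × 0.89 L = 8.20 g
L-lysine hydrochloride: 0.15 g/L × 0.89 L = 0.1335 g = 133.50 mg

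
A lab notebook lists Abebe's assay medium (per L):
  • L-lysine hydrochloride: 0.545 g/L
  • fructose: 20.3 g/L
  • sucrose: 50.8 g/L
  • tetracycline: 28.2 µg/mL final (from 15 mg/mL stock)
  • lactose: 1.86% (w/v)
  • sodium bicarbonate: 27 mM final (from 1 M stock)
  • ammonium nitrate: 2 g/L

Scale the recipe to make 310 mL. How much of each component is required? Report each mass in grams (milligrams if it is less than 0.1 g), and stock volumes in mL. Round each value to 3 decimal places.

L-lysine hydrochloride 0.169 g; fructose 6.293 g; sucrose 15.748 g; tetracycline 0.583 mL; lactose 5.766 g; sodium bicarbonate 8.370 mL; ammonium nitrate 0.620 g

Target volume = 310 mL = 0.31 L.
L-lysine hydrochloride: 0.545 g/L × 0.31 L = 0.169 g
fructose: 20.3 g/L × 0.31 L = 6.293 g
sucrose: 50.8 g/L × 0.31 L = 15.748 g
tetracycline: V = C2·V2/C1 = 28.2 µg/mL × 310 mL ÷ 15000 µg/mL = 0.583 mL
lactose: 1.86 g per 100 mL × 310 mL ÷ 100 = 5.766 g
sodium bicarbonate: C1V1 = C2V2 → 27 mM × 310 mL ÷ 1000 mM = 8.370 mL
ammonium nitrate: 2 g/L × 0.31 L = 0.620 g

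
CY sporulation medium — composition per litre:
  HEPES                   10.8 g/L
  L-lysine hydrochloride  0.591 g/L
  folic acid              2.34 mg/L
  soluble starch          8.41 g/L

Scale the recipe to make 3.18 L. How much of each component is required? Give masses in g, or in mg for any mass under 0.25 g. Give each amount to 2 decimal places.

HEPES 34.34 g; L-lysine hydrochloride 1.88 g; folic acid 7.44 mg; soluble starch 26.74 g

Scale factor relative to 1 L: 3.18.
HEPES: 10.8 g/L × 3.18 L = 34.34 g
L-lysine hydrochloride: 0.591 g/L × 3.18 L = 1.88 g
folic acid: 2.34 mg/L × 3.18 L = 7.44 mg
soluble starch: 8.41 g/L × 3.18 L = 26.74 g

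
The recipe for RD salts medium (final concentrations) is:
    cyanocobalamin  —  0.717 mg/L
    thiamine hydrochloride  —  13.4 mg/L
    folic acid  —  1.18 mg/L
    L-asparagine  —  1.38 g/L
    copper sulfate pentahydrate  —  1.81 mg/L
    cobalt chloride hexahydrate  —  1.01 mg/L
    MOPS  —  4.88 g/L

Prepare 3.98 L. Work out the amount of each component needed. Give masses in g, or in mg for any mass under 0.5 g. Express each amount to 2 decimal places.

cyanocobalamin 2.85 mg; thiamine hydrochloride 53.33 mg; folic acid 4.70 mg; L-asparagine 5.49 g; copper sulfate pentahydrate 7.20 mg; cobalt chloride hexahydrate 4.02 mg; MOPS 19.42 g

Working volume: 3.98 L.
cyanocobalamin: 0.717 mg/L × 3.98 L = 2.85 mg
thiamine hydrochloride: 13.4 mg/L × 3.98 L = 53.33 mg
folic acid: 1.18 mg/L × 3.98 L = 4.70 mg
L-asparagine: 1.38 g/L × 3.98 L = 5.49 g
copper sulfate pentahydrate: 1.81 mg/L × 3.98 L = 7.20 mg
cobalt chloride hexahydrate: 1.01 mg/L × 3.98 L = 4.02 mg
MOPS: 4.88 g/L × 3.98 L = 19.42 g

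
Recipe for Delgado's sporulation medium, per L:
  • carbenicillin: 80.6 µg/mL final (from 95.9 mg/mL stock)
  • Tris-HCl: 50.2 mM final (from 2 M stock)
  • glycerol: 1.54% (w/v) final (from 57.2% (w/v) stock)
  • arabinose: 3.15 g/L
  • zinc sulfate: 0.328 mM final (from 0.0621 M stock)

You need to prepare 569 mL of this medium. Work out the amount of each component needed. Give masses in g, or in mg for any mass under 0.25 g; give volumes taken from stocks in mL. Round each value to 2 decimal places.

Scale factor relative to 1 L: 0.569.
carbenicillin: C1V1 = C2V2 → 80.6 µg/mL × 569 mL ÷ 95900 µg/mL = 0.48 mL
Tris-HCl: dilute stock: 50.2 mM × 569 mL ÷ 2000 mM = 14.28 mL
glycerol: dilute stock: 1.54% ÷ 57.2% × 569 mL = 15.32 mL
arabinose: 3.15 g/L × 0.569 L = 1.79 g
zinc sulfate: dilute stock: 0.328 mM × 569 mL ÷ 62.1 mM = 3.01 mL

carbenicillin 0.48 mL; Tris-HCl 14.28 mL; glycerol 15.32 mL; arabinose 1.79 g; zinc sulfate 3.01 mL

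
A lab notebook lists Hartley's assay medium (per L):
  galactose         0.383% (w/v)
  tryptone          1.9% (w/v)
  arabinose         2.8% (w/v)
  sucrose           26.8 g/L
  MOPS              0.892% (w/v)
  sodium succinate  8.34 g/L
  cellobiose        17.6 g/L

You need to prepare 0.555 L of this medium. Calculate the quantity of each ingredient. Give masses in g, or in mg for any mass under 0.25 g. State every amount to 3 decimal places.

Working volume: 0.555 L.
galactose: 0.383% w/v = 3.83 g/L → 3.83 × 0.555 L = 2.126 g
tryptone: 1.9% w/v = 19 g/L → 19 × 0.555 L = 10.545 g
arabinose: 2.8 g per 100 mL × 555 mL ÷ 100 = 15.540 g
sucrose: 26.8 g/L × 0.555 L = 14.874 g
MOPS: 0.892% w/v = 8.92 g/L → 8.92 × 0.555 L = 4.951 g
sodium succinate: 8.34 g/L × 0.555 L = 4.629 g
cellobiose: 17.6 g/L × 0.555 L = 9.768 g

galactose 2.126 g; tryptone 10.545 g; arabinose 15.540 g; sucrose 14.874 g; MOPS 4.951 g; sodium succinate 4.629 g; cellobiose 9.768 g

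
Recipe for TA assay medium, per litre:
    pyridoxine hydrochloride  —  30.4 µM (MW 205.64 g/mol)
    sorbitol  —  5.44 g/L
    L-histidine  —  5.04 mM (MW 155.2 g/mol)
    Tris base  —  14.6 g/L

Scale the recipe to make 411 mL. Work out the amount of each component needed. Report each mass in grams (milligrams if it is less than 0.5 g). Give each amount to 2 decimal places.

pyridoxine hydrochloride 2.57 mg; sorbitol 2.24 g; L-histidine 321.49 mg; Tris base 6.00 g

Working volume: 411 mL = 0.411 L.
pyridoxine hydrochloride: 30.4 µmol/L × 205.64 g/mol × 0.411 L ÷ 1000 = 2.57 mg
sorbitol: 5.44 g/L × 0.411 L = 2.24 g
L-histidine: 5.04 mmol/L × 155.2 mg/mmol × 0.411 L = 321.49 mg
Tris base: 14.6 g/L × 0.411 L = 6.00 g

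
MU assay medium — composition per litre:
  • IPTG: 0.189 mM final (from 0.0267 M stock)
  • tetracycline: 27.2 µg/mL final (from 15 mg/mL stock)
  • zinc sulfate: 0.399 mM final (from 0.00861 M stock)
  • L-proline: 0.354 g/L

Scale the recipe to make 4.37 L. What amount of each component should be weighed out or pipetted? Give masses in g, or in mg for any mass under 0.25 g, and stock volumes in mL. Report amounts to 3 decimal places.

IPTG 30.934 mL; tetracycline 7.924 mL; zinc sulfate 202.512 mL; L-proline 1.547 g

Working volume: 4.37 L.
IPTG: C1V1 = C2V2 → 0.189 mM × 4370 mL ÷ 26.7 mM = 30.934 mL
tetracycline: C1V1 = C2V2 → 27.2 µg/mL × 4370 mL ÷ 15000 µg/mL = 7.924 mL
zinc sulfate: dilute stock: 0.399 mM × 4370 mL ÷ 8.61 mM = 202.512 mL
L-proline: 0.354 g/L × 4.37 L = 1.547 g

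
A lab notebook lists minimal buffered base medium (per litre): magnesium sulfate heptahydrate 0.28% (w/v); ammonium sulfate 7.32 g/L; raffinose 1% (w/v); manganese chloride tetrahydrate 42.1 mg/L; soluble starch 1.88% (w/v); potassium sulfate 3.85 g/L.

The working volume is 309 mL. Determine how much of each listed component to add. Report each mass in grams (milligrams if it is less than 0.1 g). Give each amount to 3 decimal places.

Scale factor relative to 1 L: 0.309.
magnesium sulfate heptahydrate: 0.28% w/v = 2.8 g/L → 2.8 × 0.309 L = 0.865 g
ammonium sulfate: 7.32 g/L × 0.309 L = 2.262 g
raffinose: 1% w/v = 10 g/L → 10 × 0.309 L = 3.090 g
manganese chloride tetrahydrate: 42.1 mg/L × 0.309 L = 13.009 mg
soluble starch: 1.88% w/v = 18.8 g/L → 18.8 × 0.309 L = 5.809 g
potassium sulfate: 3.85 g/L × 0.309 L = 1.190 g

magnesium sulfate heptahydrate 0.865 g; ammonium sulfate 2.262 g; raffinose 3.090 g; manganese chloride tetrahydrate 13.009 mg; soluble starch 5.809 g; potassium sulfate 1.190 g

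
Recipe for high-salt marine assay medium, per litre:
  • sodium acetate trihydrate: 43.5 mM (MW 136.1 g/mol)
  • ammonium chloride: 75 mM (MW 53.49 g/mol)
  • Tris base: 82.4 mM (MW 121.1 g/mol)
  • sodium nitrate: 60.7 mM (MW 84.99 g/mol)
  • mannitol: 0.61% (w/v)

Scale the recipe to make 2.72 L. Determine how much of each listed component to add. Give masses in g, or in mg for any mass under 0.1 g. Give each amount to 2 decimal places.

Scale factor relative to 1 L: 2.72.
sodium acetate trihydrate: 43.5 mmol/L × 136.1 g/mol × 2.72 L ÷ 1000 = 16.10 g
ammonium chloride: 75 mmol/L × 53.49 g/mol × 2.72 L ÷ 1000 = 10.91 g
Tris base: 82.4 mmol/L × 121.1 g/mol × 2.72 L ÷ 1000 = 27.14 g
sodium nitrate: 60.7 mmol/L × 84.99 g/mol × 2.72 L ÷ 1000 = 14.03 g
mannitol: 0.61 g per 100 mL × 2720 mL ÷ 100 = 16.59 g

sodium acetate trihydrate 16.10 g; ammonium chloride 10.91 g; Tris base 27.14 g; sodium nitrate 14.03 g; mannitol 16.59 g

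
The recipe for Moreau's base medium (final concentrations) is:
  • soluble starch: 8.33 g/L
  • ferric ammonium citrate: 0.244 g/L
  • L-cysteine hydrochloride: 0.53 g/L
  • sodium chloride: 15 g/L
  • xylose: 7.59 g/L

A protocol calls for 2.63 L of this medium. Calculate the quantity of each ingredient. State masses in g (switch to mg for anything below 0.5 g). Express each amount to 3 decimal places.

soluble starch 21.908 g; ferric ammonium citrate 0.642 g; L-cysteine hydrochloride 1.394 g; sodium chloride 39.450 g; xylose 19.962 g

Scale factor relative to 1 L: 2.63.
soluble starch: 8.33 g/L × 2.63 L = 21.908 g
ferric ammonium citrate: 0.244 g/L × 2.63 L = 0.642 g
L-cysteine hydrochloride: 0.53 g/L × 2.63 L = 1.394 g
sodium chloride: 15 g/L × 2.63 L = 39.450 g
xylose: 7.59 g/L × 2.63 L = 19.962 g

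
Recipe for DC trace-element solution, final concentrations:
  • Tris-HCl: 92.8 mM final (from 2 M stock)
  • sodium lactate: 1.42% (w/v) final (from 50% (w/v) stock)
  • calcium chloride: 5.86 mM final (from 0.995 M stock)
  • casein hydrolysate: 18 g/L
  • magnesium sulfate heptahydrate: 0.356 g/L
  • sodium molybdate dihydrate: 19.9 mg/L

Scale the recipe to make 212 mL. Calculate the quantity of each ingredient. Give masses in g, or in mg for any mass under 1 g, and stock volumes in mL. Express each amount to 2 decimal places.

Scale factor relative to 1 L: 0.212.
Tris-HCl: C1V1 = C2V2 → 92.8 mM × 212 mL ÷ 2000 mM = 9.84 mL
sodium lactate: V = C2·V2/C1 = 1.42% ÷ 50% × 212 mL = 6.02 mL
calcium chloride: C1V1 = C2V2 → 5.86 mM × 212 mL ÷ 995 mM = 1.25 mL
casein hydrolysate: 18 g/L × 0.212 L = 3.82 g
magnesium sulfate heptahydrate: 0.356 g/L × 0.212 L = 0.075472 g = 75.47 mg
sodium molybdate dihydrate: 19.9 mg/L × 0.212 L = 4.22 mg

Tris-HCl 9.84 mL; sodium lactate 6.02 mL; calcium chloride 1.25 mL; casein hydrolysate 3.82 g; magnesium sulfate heptahydrate 75.47 mg; sodium molybdate dihydrate 4.22 mg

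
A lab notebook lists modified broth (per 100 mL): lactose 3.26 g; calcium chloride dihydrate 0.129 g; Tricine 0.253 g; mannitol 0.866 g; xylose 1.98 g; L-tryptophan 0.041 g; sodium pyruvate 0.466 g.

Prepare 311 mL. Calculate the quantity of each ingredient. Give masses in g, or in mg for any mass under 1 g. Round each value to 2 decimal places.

lactose 10.14 g; calcium chloride dihydrate 401.19 mg; Tricine 786.83 mg; mannitol 2.69 g; xylose 6.16 g; L-tryptophan 127.51 mg; sodium pyruvate 1.45 g

Ratio of target to recipe volume: 311 / 100 = 3.11.
lactose: 3.26 g × (311 mL / 100 mL) = 10.14 g
calcium chloride dihydrate: 0.129 g × (311 mL / 100 mL) = 0.40119 g = 401.19 mg
Tricine: 0.253 g × (311 mL / 100 mL) = 0.78683 g = 786.83 mg
mannitol: 0.866 g × (311 mL / 100 mL) = 2.69 g
xylose: 1.98 g × (311 mL / 100 mL) = 6.16 g
L-tryptophan: 0.041 g × (311 mL / 100 mL) = 0.12751 g = 127.51 mg
sodium pyruvate: 0.466 g × (311 mL / 100 mL) = 1.45 g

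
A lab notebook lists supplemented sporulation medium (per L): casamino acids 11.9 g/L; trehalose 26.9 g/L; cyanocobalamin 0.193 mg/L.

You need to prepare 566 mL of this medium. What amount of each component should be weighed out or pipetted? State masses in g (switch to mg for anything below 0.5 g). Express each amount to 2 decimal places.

Scale factor relative to 1 L: 0.566.
casamino acids: 11.9 g/L × 0.566 L = 6.74 g
trehalose: 26.9 g/L × 0.566 L = 15.23 g
cyanocobalamin: 0.193 mg/L × 0.566 L = 0.11 mg

casamino acids 6.74 g; trehalose 15.23 g; cyanocobalamin 0.11 mg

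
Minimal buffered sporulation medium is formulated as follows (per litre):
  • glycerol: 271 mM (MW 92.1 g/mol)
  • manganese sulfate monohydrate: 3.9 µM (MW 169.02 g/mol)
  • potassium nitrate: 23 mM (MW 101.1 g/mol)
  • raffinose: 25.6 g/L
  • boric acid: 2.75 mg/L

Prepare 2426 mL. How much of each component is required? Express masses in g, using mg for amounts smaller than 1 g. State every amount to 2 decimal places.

Target volume = 2426 mL = 2.426 L.
glycerol: 271 mmol/L × 92.1 g/mol × 2.426 L ÷ 1000 = 60.55 g
manganese sulfate monohydrate: 3.9 µmol/L × 169.02 g/mol × 2.426 L ÷ 1000 = 1.60 mg
potassium nitrate: 23 mmol/L × 101.1 g/mol × 2.426 L ÷ 1000 = 5.64 g
raffinose: 25.6 g/L × 2.426 L = 62.11 g
boric acid: 2.75 mg/L × 2.426 L = 6.67 mg

glycerol 60.55 g; manganese sulfate monohydrate 1.60 mg; potassium nitrate 5.64 g; raffinose 62.11 g; boric acid 6.67 mg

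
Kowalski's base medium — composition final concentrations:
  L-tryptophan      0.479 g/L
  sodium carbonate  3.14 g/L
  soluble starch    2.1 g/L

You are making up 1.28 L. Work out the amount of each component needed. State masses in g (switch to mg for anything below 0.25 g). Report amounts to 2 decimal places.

L-tryptophan 0.61 g; sodium carbonate 4.02 g; soluble starch 2.69 g

Scale factor relative to 1 L: 1.28.
L-tryptophan: 0.479 g/L × 1.28 L = 0.61 g
sodium carbonate: 3.14 g/L × 1.28 L = 4.02 g
soluble starch: 2.1 g/L × 1.28 L = 2.69 g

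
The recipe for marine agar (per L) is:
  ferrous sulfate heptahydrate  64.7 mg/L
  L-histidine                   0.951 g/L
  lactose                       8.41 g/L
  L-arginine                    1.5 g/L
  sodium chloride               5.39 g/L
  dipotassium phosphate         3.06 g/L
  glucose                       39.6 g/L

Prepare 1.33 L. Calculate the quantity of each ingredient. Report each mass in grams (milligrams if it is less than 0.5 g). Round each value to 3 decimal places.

Scale factor relative to 1 L: 1.33.
ferrous sulfate heptahydrate: 64.7 mg/L × 1.33 L = 86.051 mg
L-histidine: 0.951 g/L × 1.33 L = 1.265 g
lactose: 8.41 g/L × 1.33 L = 11.185 g
L-arginine: 1.5 g/L × 1.33 L = 1.995 g
sodium chloride: 5.39 g/L × 1.33 L = 7.169 g
dipotassium phosphate: 3.06 g/L × 1.33 L = 4.070 g
glucose: 39.6 g/L × 1.33 L = 52.668 g

ferrous sulfate heptahydrate 86.051 mg; L-histidine 1.265 g; lactose 11.185 g; L-arginine 1.995 g; sodium chloride 7.169 g; dipotassium phosphate 4.070 g; glucose 52.668 g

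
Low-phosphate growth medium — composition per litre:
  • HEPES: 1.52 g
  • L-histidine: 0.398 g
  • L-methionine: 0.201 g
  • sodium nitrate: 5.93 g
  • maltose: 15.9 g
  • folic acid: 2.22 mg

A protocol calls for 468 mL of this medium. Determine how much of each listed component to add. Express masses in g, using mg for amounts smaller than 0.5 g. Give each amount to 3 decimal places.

Scale factor = 468 mL / 1000 mL = 0.468.
HEPES: 1.52 g × (468 mL / 1000 mL) = 0.711 g
L-histidine: 0.398 g × (468 mL / 1000 mL) = 0.186264 g = 186.264 mg
L-methionine: 0.201 g × (468 mL / 1000 mL) = 0.094068 g = 94.068 mg
sodium nitrate: 5.93 g × (468 mL / 1000 mL) = 2.775 g
maltose: 15.9 g × (468 mL / 1000 mL) = 7.441 g
folic acid: 2.22 mg × (468 mL / 1000 mL) = 1.039 mg

HEPES 0.711 g; L-histidine 186.264 mg; L-methionine 94.068 mg; sodium nitrate 2.775 g; maltose 7.441 g; folic acid 1.039 mg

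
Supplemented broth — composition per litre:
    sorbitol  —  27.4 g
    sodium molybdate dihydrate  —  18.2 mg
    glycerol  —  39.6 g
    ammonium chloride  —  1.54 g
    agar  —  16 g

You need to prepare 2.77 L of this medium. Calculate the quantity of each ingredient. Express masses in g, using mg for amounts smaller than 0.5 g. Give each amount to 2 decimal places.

sorbitol 75.90 g; sodium molybdate dihydrate 50.41 mg; glycerol 109.69 g; ammonium chloride 4.27 g; agar 44.32 g

Ratio of target to recipe volume: 2770 / 1000 = 2.77.
sorbitol: 27.4 g × (2770 mL / 1000 mL) = 75.90 g
sodium molybdate dihydrate: 18.2 mg × (2770 mL / 1000 mL) = 50.41 mg
glycerol: 39.6 g × (2770 mL / 1000 mL) = 109.69 g
ammonium chloride: 1.54 g × (2770 mL / 1000 mL) = 4.27 g
agar: 16 g × (2770 mL / 1000 mL) = 44.32 g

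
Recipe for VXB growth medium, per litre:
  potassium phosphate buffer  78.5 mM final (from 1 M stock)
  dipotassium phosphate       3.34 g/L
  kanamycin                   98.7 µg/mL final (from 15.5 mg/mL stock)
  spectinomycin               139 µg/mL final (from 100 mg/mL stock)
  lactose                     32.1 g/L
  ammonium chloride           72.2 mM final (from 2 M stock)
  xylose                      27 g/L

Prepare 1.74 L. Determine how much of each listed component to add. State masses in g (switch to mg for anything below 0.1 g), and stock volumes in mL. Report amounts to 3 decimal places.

Working volume: 1.74 L.
potassium phosphate buffer: V = C2·V2/C1 = 78.5 mM × 1740 mL ÷ 1000 mM = 136.590 mL
dipotassium phosphate: 3.34 g/L × 1.74 L = 5.812 g
kanamycin: V = C2·V2/C1 = 98.7 µg/mL × 1740 mL ÷ 15500 µg/mL = 11.080 mL
spectinomycin: dilute stock: 139 µg/mL × 1740 mL ÷ 100000 µg/mL = 2.419 mL
lactose: 32.1 g/L × 1.74 L = 55.854 g
ammonium chloride: dilute stock: 72.2 mM × 1740 mL ÷ 2000 mM = 62.814 mL
xylose: 27 g/L × 1.74 L = 46.980 g

potassium phosphate buffer 136.590 mL; dipotassium phosphate 5.812 g; kanamycin 11.080 mL; spectinomycin 2.419 mL; lactose 55.854 g; ammonium chloride 62.814 mL; xylose 46.980 g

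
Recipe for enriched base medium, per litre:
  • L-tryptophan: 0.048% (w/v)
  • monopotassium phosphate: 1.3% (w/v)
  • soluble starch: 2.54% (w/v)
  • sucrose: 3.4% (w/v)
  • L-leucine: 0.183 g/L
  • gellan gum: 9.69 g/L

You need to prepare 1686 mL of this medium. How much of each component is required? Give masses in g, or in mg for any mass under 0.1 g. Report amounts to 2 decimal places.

L-tryptophan 0.81 g; monopotassium phosphate 21.92 g; soluble starch 42.82 g; sucrose 57.32 g; L-leucine 0.31 g; gellan gum 16.34 g

Target volume = 1686 mL = 1.686 L.
L-tryptophan: 0.048 g per 100 mL × 1686 mL ÷ 100 = 0.81 g
monopotassium phosphate: 1.3% w/v = 13 g/L → 13 × 1.686 L = 21.92 g
soluble starch: 2.54% w/v = 25.4 g/L → 25.4 × 1.686 L = 42.82 g
sucrose: 3.4% w/v = 34 g/L → 34 × 1.686 L = 57.32 g
L-leucine: 0.183 g/L × 1.686 L = 0.31 g
gellan gum: 9.69 g/L × 1.686 L = 16.34 g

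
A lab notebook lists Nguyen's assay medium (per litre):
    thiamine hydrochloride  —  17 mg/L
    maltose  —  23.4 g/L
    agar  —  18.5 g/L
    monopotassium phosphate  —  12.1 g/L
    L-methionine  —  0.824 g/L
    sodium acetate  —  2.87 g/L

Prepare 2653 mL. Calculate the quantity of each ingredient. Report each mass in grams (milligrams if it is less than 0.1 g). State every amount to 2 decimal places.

thiamine hydrochloride 45.10 mg; maltose 62.08 g; agar 49.08 g; monopotassium phosphate 32.10 g; L-methionine 2.19 g; sodium acetate 7.61 g

Target volume = 2653 mL = 2.653 L.
thiamine hydrochloride: 17 mg/L × 2.653 L = 45.10 mg
maltose: 23.4 g/L × 2.653 L = 62.08 g
agar: 18.5 g/L × 2.653 L = 49.08 g
monopotassium phosphate: 12.1 g/L × 2.653 L = 32.10 g
L-methionine: 0.824 g/L × 2.653 L = 2.19 g
sodium acetate: 2.87 g/L × 2.653 L = 7.61 g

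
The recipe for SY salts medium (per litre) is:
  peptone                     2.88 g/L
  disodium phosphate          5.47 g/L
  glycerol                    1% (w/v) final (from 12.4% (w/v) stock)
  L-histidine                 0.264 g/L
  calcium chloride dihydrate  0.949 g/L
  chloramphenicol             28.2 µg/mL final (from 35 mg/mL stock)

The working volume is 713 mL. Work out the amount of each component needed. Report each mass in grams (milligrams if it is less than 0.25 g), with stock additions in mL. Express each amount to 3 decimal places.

peptone 2.053 g; disodium phosphate 3.900 g; glycerol 57.500 mL; L-histidine 188.232 mg; calcium chloride dihydrate 0.677 g; chloramphenicol 0.574 mL

Working volume: 713 mL = 0.713 L.
peptone: 2.88 g/L × 0.713 L = 2.053 g
disodium phosphate: 5.47 g/L × 0.713 L = 3.900 g
glycerol: C1V1 = C2V2 → 1% ÷ 12.4% × 713 mL = 57.500 mL
L-histidine: 0.264 g/L × 0.713 L = 0.188232 g = 188.232 mg
calcium chloride dihydrate: 0.949 g/L × 0.713 L = 0.677 g
chloramphenicol: dilute stock: 28.2 µg/mL × 713 mL ÷ 35000 µg/mL = 0.574 mL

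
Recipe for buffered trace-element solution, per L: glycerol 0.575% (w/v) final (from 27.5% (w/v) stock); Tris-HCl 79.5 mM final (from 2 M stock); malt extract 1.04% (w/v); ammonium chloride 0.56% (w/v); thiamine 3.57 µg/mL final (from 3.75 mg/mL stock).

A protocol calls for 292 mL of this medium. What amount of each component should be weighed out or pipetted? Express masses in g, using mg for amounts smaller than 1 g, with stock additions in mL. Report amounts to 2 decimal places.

glycerol 6.11 mL; Tris-HCl 11.61 mL; malt extract 3.04 g; ammonium chloride 1.64 g; thiamine 0.28 mL

Target volume = 292 mL = 0.292 L.
glycerol: V = C2·V2/C1 = 0.575% ÷ 27.5% × 292 mL = 6.11 mL
Tris-HCl: C1V1 = C2V2 → 79.5 mM × 292 mL ÷ 2000 mM = 11.61 mL
malt extract: 1.04 g per 100 mL × 292 mL ÷ 100 = 3.04 g
ammonium chloride: 0.56 g per 100 mL × 292 mL ÷ 100 = 1.64 g
thiamine: dilute stock: 3.57 µg/mL × 292 mL ÷ 3750 µg/mL = 0.28 mL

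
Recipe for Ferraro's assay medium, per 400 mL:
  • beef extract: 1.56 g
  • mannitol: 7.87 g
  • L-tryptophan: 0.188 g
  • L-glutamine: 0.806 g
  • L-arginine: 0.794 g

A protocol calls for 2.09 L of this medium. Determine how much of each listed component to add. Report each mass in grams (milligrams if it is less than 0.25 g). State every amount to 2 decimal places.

beef extract 8.15 g; mannitol 41.12 g; L-tryptophan 0.98 g; L-glutamine 4.21 g; L-arginine 4.15 g

Scale factor = 2090 mL / 400 mL = 5.225.
beef extract: 1.56 g × (2090 mL / 400 mL) = 8.15 g
mannitol: 7.87 g × (2090 mL / 400 mL) = 41.12 g
L-tryptophan: 0.188 g × (2090 mL / 400 mL) = 0.98 g
L-glutamine: 0.806 g × (2090 mL / 400 mL) = 4.21 g
L-arginine: 0.794 g × (2090 mL / 400 mL) = 4.15 g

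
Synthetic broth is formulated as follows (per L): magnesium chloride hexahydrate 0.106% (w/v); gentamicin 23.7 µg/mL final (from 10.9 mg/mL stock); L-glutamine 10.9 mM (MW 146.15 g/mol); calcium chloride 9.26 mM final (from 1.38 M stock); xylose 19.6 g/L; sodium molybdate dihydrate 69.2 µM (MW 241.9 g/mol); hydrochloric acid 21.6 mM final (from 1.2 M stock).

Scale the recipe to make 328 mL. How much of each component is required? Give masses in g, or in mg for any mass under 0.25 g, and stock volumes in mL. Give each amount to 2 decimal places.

magnesium chloride hexahydrate 0.35 g; gentamicin 0.71 mL; L-glutamine 0.52 g; calcium chloride 2.20 mL; xylose 6.43 g; sodium molybdate dihydrate 5.49 mg; hydrochloric acid 5.90 mL

Working volume: 328 mL = 0.328 L.
magnesium chloride hexahydrate: 0.106 g per 100 mL × 328 mL ÷ 100 = 0.35 g
gentamicin: V = C2·V2/C1 = 23.7 µg/mL × 328 mL ÷ 10900 µg/mL = 0.71 mL
L-glutamine: 10.9 mmol/L × 146.15 g/mol × 0.328 L ÷ 1000 = 0.52 g
calcium chloride: C1V1 = C2V2 → 9.26 mM × 328 mL ÷ 1380 mM = 2.20 mL
xylose: 19.6 g/L × 0.328 L = 6.43 g
sodium molybdate dihydrate: 69.2 µmol/L × 241.9 g/mol × 0.328 L ÷ 1000 = 5.49 mg
hydrochloric acid: dilute stock: 21.6 mM × 328 mL ÷ 1200 mM = 5.90 mL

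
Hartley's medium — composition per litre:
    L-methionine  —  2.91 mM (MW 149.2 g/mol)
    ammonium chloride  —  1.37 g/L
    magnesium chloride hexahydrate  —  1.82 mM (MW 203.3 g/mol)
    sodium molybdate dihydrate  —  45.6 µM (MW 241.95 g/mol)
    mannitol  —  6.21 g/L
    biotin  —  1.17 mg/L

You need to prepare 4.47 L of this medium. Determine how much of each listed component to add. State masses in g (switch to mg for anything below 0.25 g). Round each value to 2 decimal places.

Working volume: 4.47 L.
L-methionine: 2.91 mmol/L × 149.2 g/mol × 4.47 L ÷ 1000 = 1.94 g
ammonium chloride: 1.37 g/L × 4.47 L = 6.12 g
magnesium chloride hexahydrate: 1.82 mmol/L × 203.3 g/mol × 4.47 L ÷ 1000 = 1.65 g
sodium molybdate dihydrate: 45.6 µmol/L × 241.95 g/mol × 4.47 L ÷ 1000 = 49.32 mg
mannitol: 6.21 g/L × 4.47 L = 27.76 g
biotin: 1.17 mg/L × 4.47 L = 5.23 mg

L-methionine 1.94 g; ammonium chloride 6.12 g; magnesium chloride hexahydrate 1.65 g; sodium molybdate dihydrate 49.32 mg; mannitol 27.76 g; biotin 5.23 mg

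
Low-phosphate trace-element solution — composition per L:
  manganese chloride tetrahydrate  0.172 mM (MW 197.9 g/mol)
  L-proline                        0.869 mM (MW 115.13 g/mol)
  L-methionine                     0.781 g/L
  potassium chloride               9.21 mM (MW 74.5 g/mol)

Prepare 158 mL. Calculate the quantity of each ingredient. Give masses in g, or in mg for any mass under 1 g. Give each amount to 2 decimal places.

Target volume = 158 mL = 0.158 L.
manganese chloride tetrahydrate: 0.172 mmol/L × 197.9 mg/mmol × 0.158 L = 5.38 mg
L-proline: 0.869 mmol/L × 115.13 mg/mmol × 0.158 L = 15.81 mg
L-methionine: 0.781 g/L × 0.158 L = 0.123398 g = 123.40 mg
potassium chloride: 9.21 mmol/L × 74.5 mg/mmol × 0.158 L = 108.41 mg

manganese chloride tetrahydrate 5.38 mg; L-proline 15.81 mg; L-methionine 123.40 mg; potassium chloride 108.41 mg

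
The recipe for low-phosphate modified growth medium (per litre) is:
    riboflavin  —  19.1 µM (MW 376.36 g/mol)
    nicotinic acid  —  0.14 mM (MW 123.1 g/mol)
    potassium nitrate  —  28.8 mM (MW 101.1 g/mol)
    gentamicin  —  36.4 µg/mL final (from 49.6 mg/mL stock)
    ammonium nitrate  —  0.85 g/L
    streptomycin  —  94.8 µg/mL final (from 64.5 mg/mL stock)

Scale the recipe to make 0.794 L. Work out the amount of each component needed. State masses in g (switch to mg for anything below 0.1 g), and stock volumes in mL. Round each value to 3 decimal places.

Working volume: 0.794 L.
riboflavin: 19.1 µmol/L × 376.36 g/mol × 0.794 L ÷ 1000 = 5.708 mg
nicotinic acid: 0.14 mmol/L × 123.1 mg/mmol × 0.794 L = 13.684 mg
potassium nitrate: 28.8 mmol/L × 101.1 g/mol × 0.794 L ÷ 1000 = 2.312 g
gentamicin: dilute stock: 36.4 µg/mL × 794 mL ÷ 49600 µg/mL = 0.583 mL
ammonium nitrate: 0.85 g/L × 0.794 L = 0.675 g
streptomycin: C1V1 = C2V2 → 94.8 µg/mL × 794 mL ÷ 64500 µg/mL = 1.167 mL

riboflavin 5.708 mg; nicotinic acid 13.684 mg; potassium nitrate 2.312 g; gentamicin 0.583 mL; ammonium nitrate 0.675 g; streptomycin 1.167 mL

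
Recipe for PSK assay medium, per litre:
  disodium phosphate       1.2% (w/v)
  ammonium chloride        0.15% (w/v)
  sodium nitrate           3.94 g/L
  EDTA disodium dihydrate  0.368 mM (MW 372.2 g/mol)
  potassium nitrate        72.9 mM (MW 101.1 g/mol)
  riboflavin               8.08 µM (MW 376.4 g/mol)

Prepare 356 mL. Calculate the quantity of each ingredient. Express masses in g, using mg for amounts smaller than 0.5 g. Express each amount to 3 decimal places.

Working volume: 356 mL = 0.356 L.
disodium phosphate: 1.2% w/v = 12 g/L → 12 × 0.356 L = 4.272 g
ammonium chloride: 0.15% w/v = 1.5 g/L → 1.5 × 0.356 L = 0.534 g
sodium nitrate: 3.94 g/L × 0.356 L = 1.403 g
EDTA disodium dihydrate: 0.368 mmol/L × 372.2 mg/mmol × 0.356 L = 48.761 mg
potassium nitrate: 72.9 mmol/L × 101.1 g/mol × 0.356 L ÷ 1000 = 2.624 g
riboflavin: 8.08 µmol/L × 376.4 g/mol × 0.356 L ÷ 1000 = 1.083 mg

disodium phosphate 4.272 g; ammonium chloride 0.534 g; sodium nitrate 1.403 g; EDTA disodium dihydrate 48.761 mg; potassium nitrate 2.624 g; riboflavin 1.083 mg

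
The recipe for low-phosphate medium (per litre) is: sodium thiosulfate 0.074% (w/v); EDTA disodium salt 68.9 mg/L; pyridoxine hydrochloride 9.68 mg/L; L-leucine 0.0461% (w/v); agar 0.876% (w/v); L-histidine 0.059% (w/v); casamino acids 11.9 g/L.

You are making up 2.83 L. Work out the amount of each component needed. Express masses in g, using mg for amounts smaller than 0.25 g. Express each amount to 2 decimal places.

sodium thiosulfate 2.09 g; EDTA disodium salt 194.99 mg; pyridoxine hydrochloride 27.39 mg; L-leucine 1.30 g; agar 24.79 g; L-histidine 1.67 g; casamino acids 33.68 g

Working volume: 2.83 L.
sodium thiosulfate: 0.074 g per 100 mL × 2830 mL ÷ 100 = 2.09 g
EDTA disodium salt: 68.9 mg/L × 2.83 L = 194.99 mg
pyridoxine hydrochloride: 9.68 mg/L × 2.83 L = 27.39 mg
L-leucine: 0.0461% w/v = 0.461 g/L → 0.461 × 2.83 L = 1.30 g
agar: 0.876 g per 100 mL × 2830 mL ÷ 100 = 24.79 g
L-histidine: 0.059 g per 100 mL × 2830 mL ÷ 100 = 1.67 g
casamino acids: 11.9 g/L × 2.83 L = 33.68 g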